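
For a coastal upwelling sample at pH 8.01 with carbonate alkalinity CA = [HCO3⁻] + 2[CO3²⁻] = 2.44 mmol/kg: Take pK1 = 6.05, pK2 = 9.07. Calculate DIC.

DIC = 2.28 mmol/kg

CA = [HCO3⁻] + 2[CO3²⁻] = (α₁ + 2α₂)·DIC
At pH 8.01: [H⁺]/K1 = 10^-1.96 = 0.010965, K2/[H⁺] = 10^-1.06 = 0.087096
α₁ = 1/(1 + 0.010965 + 0.087096) = 1/1.0981 = 0.9107; α₂ = α₁·K2/[H⁺] = 0.07932
α₁ + 2α₂ = 1.0693
DIC = CA / (α₁ + 2α₂) = 2.44 / 1.0693 = 2.28 mmol/kg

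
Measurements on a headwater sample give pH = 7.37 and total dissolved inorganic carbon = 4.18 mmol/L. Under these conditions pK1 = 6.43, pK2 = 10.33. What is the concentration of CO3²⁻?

α₂ = 1 / (1 + [H⁺]/K2 + [H⁺]²/(K1K2)) = 1 / (1 + 10^+2.96 + 10^+2.02)
   = 1 / (1 + 912.01 + 104.71) = 1/1017.7 = 0.0009826
[CO3²⁻] = α₂ × DIC = 0.0009826 × 4.18 = 0.00411 mmol/L = 4.11 μmol/L

[CO3²⁻] = 4.11 μmol/L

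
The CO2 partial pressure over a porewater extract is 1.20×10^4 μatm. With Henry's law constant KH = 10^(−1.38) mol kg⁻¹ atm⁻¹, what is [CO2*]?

KH = 10^(−1.38) = 4.169×10^-2 mol kg⁻¹ atm⁻¹
[CO2*] = KH · pCO2 = 4.169×10^-2 × 1.20×10^4×10^-6 atm = 5.00×10^-4 mol/kg

[CO2*] = 500 μmol/kg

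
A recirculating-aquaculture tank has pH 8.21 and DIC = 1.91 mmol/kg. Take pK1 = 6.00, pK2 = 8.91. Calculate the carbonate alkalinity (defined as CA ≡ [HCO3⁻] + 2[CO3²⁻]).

CA = 2.22 mmol/kg

CA = [HCO3⁻] + 2[CO3²⁻] = (α₁ + 2α₂)·DIC
At pH 8.21: [H⁺]/K1 = 10^-2.21 = 0.0061660, K2/[H⁺] = 10^-0.70 = 0.19953
α₁ = 1/(1 + 0.0061660 + 0.19953) = 1/1.2057 = 0.8294; α₂ = α₁·K2/[H⁺] = 0.1655
α₁ + 2α₂ = 1.1604
CA = 1.1604 × 1.91 = 2.22 mmol/kg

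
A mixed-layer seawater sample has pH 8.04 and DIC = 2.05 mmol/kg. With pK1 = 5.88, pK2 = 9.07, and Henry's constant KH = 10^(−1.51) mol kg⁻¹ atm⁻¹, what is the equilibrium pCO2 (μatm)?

α₀ = 1 / (1 + K1/[H⁺] + K1K2/[H⁺]²) = 1 / (1 + 10^+2.16 + 10^+1.13)
   = 1 / (1 + 144.54 + 13.490) = 1/159.03 = 0.006288
[CO2*] = α₀ × DIC = 0.006288 × 2.05 = 0.01289 mmol/kg = 12.89 μmol/kg
pCO2 = [CO2*]/KH = 1.289×10^-5 / 3.090×10^-2 = 417 μatm

pCO2 = 417 μatm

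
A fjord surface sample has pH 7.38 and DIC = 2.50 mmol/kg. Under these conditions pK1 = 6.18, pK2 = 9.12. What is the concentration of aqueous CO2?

[CO2*] = 0.146 mmol/kg

α₀ = 1 / (1 + K1/[H⁺] + K1K2/[H⁺]²) = 1 / (1 + 10^+1.20 + 10^-0.54)
   = 1 / (1 + 15.849 + 0.28840) = 1/17.137 = 0.05835
[CO2*] = α₀ × DIC = 0.05835 × 2.50 = 0.146 mmol/kg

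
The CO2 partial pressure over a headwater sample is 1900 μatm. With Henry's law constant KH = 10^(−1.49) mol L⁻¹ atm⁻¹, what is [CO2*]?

KH = 10^(−1.49) = 3.236×10^-2 mol L⁻¹ atm⁻¹
[CO2*] = KH · pCO2 = 3.236×10^-2 × 1900×10^-6 atm = 6.15×10^-5 mol/L

[CO2*] = 61.5 μmol/L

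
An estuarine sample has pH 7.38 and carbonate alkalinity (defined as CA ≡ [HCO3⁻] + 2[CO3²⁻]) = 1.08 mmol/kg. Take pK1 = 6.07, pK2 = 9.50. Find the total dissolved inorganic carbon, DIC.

CA = [HCO3⁻] + 2[CO3²⁻] = (α₁ + 2α₂)·DIC
At pH 7.38: [H⁺]/K1 = 10^-1.31 = 0.048978, K2/[H⁺] = 10^-2.12 = 0.0075858
α₁ = 1/(1 + 0.048978 + 0.0075858) = 1/1.0566 = 0.9465; α₂ = α₁·K2/[H⁺] = 0.007180
α₁ + 2α₂ = 0.9608
DIC = CA / (α₁ + 2α₂) = 1.08 / 0.9608 = 1.12 mmol/kg

DIC = 1.12 mmol/kg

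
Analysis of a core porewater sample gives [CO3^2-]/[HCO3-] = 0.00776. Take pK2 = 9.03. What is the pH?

From K2 = [H⁺][CO3^2-]/[HCO3-]:  pH = pK2 + log₁₀([CO3^2-]/[HCO3-])
log₁₀(0.00776) = -2.110
pH = 9.03 + (-2.110) = 6.92

pH = 6.92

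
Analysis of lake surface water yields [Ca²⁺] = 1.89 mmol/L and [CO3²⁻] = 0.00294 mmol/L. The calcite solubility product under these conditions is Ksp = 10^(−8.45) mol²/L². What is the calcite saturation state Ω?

Ω = 1.57

Ksp = 10^(−8.45) = 3.548×10^-9
Ω = [Ca²⁺][CO3²⁻]/Ksp = (1.89×10^-3)(0.00294×10^-3) / 3.548×10^-9 = 1.57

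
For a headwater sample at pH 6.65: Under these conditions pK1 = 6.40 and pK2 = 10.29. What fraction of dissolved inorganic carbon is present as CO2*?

α₀ = 1 / (1 + K1/[H⁺] + K1K2/[H⁺]²) = 1 / (1 + 10^+0.25 + 10^-3.39)
   = 1 / (1 + 1.7783 + 0.00040738) = 1/2.7787 = 0.3599

α₀ = 0.360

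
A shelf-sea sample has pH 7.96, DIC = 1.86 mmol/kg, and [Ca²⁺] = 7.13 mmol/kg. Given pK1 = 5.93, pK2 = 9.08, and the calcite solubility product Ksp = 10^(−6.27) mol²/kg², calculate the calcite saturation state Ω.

Ω = 1.73

α₂ = 1 / (1 + [H⁺]/K2 + [H⁺]²/(K1K2)) = 1 / (1 + 10^+1.12 + 10^-0.91)
   = 1 / (1 + 13.183 + 0.12303) = 1/14.306 = 0.06990
[CO3²⁻] = α₂ × DIC = 0.06990 × 1.86 = 0.1300 mmol/kg
Ksp = 10^(−6.27) = 5.370×10^-7
Ω = [Ca²⁺][CO3²⁻]/Ksp = (7.13×10^-3)(1.300×10^-4) / 5.370×10^-7 = 1.73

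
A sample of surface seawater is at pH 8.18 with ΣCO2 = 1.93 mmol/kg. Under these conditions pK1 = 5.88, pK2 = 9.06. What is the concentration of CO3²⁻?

[CO3²⁻] = 0.224 mmol/kg

α₂ = 1 / (1 + [H⁺]/K2 + [H⁺]²/(K1K2)) = 1 / (1 + 10^+0.88 + 10^-1.42)
   = 1 / (1 + 7.5858 + 0.038019) = 1/8.6238 = 0.1160
[CO3²⁻] = α₂ × DIC = 0.1160 × 1.93 = 0.224 mmol/kg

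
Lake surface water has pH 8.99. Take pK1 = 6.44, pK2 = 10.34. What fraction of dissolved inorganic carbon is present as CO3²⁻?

α₂ = 0.0426

α₂ = 1 / (1 + [H⁺]/K2 + [H⁺]²/(K1K2)) = 1 / (1 + 10^+1.35 + 10^-1.20)
   = 1 / (1 + 22.387 + 0.063096) = 1/23.450 = 0.04264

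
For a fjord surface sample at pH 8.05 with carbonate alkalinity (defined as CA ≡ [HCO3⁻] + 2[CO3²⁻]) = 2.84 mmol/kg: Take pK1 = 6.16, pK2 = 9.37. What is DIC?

CA = [HCO3⁻] + 2[CO3²⁻] = (α₁ + 2α₂)·DIC
At pH 8.05: [H⁺]/K1 = 10^-1.89 = 0.012882, K2/[H⁺] = 10^-1.32 = 0.047863
α₁ = 1/(1 + 0.012882 + 0.047863) = 1/1.0607 = 0.9427; α₂ = α₁·K2/[H⁺] = 0.04512
α₁ + 2α₂ = 1.0330
DIC = CA / (α₁ + 2α₂) = 2.84 / 1.0330 = 2.75 mmol/kg

DIC = 2.75 mmol/kg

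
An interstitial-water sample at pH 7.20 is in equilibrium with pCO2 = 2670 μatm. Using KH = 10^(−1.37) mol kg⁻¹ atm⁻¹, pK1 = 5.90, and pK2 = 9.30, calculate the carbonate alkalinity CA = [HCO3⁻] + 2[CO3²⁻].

CA = 2.31 mmol/kg

[CO2*] = KH · pCO2 = 10^(−1.37) × 2670×10^-6 = 1.139×10^-4 mol/kg
α₀ = 1/(1 + K1/[H⁺] + K1K2/[H⁺]²) = 1/(1 + 10^+1.30 + 10^-0.80) = 0.04737
DIC = [CO2*]/α₀ = 1.139×10^-4 / 0.04737 = 2.404 mmol/kg
CA = (α₁ + 2α₂)·DIC = (0.9451 + 2×0.007507) × 2.404 = 2.31 mmol/kg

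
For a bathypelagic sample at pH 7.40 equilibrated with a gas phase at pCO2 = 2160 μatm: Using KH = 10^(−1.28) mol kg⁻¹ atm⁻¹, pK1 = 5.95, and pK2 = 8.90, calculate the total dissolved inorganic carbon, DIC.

[CO2*] = KH · pCO2 = 10^(−1.28) × 2160×10^-6 = 1.134×10^-4 mol/kg
α₀ = 1/(1 + K1/[H⁺] + K1K2/[H⁺]²) = 1/(1 + 10^+1.45 + 10^-0.05) = 0.03325
DIC = [CO2*]/α₀ = 1.134×10^-4 / 0.03325 = 3.41 mmol/kg

DIC = 3.41 mmol/kg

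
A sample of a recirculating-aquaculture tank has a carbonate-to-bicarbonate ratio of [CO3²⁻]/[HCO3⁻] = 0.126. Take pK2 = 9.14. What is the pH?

pH = 8.24

From K2 = [H⁺][CO3²⁻]/[HCO3⁻]:  pH = pK2 + log₁₀([CO3²⁻]/[HCO3⁻])
log₁₀(0.126) = -0.900
pH = 9.14 + (-0.900) = 8.24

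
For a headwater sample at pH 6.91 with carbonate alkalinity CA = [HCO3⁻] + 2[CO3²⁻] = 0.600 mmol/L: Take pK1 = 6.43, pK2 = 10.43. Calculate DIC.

DIC = 0.798 mmol/L

CA = [HCO3⁻] + 2[CO3²⁻] = (α₁ + 2α₂)·DIC
At pH 6.91: [H⁺]/K1 = 10^-0.48 = 0.33113, K2/[H⁺] = 10^-3.52 = 0.00030200
α₁ = 1/(1 + 0.33113 + 0.00030200) = 1/1.3314 = 0.7511; α₂ = α₁·K2/[H⁺] = 0.0002268
α₁ + 2α₂ = 0.7515
DIC = CA / (α₁ + 2α₂) = 0.600 / 0.7515 = 0.798 mmol/L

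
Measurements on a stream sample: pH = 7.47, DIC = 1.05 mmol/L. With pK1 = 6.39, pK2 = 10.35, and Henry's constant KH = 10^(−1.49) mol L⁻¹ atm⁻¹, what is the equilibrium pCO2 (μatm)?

pCO2 = 2490 μatm

α₀ = 1 / (1 + K1/[H⁺] + K1K2/[H⁺]²) = 1 / (1 + 10^+1.08 + 10^-1.80)
   = 1 / (1 + 12.023 + 0.015849) = 1/13.038 = 0.07670
[CO2*] = α₀ × DIC = 0.07670 × 1.05 = 0.08053 mmol/L
pCO2 = [CO2*]/KH = 8.053×10^-5 / 3.236×10^-2 = 2490 μatm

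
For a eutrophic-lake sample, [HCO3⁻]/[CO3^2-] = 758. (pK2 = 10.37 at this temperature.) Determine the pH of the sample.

pH = 7.49

From K2 = [H⁺][CO3^2-]/[HCO3⁻]:  pH = pK2 − log₁₀([HCO3⁻]/[CO3^2-])
log₁₀(758) = +2.880
pH = 10.37 − (+2.880) = 7.49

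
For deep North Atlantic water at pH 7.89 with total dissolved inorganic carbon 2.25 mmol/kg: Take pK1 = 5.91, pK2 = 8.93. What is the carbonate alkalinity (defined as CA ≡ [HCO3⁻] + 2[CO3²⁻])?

CA = [HCO3⁻] + 2[CO3²⁻] = (α₁ + 2α₂)·DIC
At pH 7.89: [H⁺]/K1 = 10^-1.98 = 0.010471, K2/[H⁺] = 10^-1.04 = 0.091201
α₁ = 1/(1 + 0.010471 + 0.091201) = 1/1.1017 = 0.9077; α₂ = α₁·K2/[H⁺] = 0.08278
α₁ + 2α₂ = 1.0733
CA = 1.0733 × 2.25 = 2.41 mmol/kg

CA = 2.41 mmol/kg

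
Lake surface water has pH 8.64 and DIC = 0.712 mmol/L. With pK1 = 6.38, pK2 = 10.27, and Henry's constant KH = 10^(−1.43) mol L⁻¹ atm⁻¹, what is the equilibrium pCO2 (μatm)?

α₀ = 1 / (1 + K1/[H⁺] + K1K2/[H⁺]²) = 1 / (1 + 10^+2.26 + 10^+0.63)
   = 1 / (1 + 181.97 + 4.2658) = 1/187.24 = 0.005341
[CO2*] = α₀ × DIC = 0.005341 × 0.712 = 0.003803 mmol/L = 3.803 μmol/L
pCO2 = [CO2*]/KH = 3.803×10^-6 / 3.715×10^-2 = 102 μatm

pCO2 = 102 μatm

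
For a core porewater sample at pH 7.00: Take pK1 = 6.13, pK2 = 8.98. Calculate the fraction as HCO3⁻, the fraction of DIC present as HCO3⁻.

α₁ = 1 / (1 + [H⁺]/K1 + K2/[H⁺]) = 1 / (1 + 10^-0.87 + 10^-1.98)
   = 1 / (1 + 0.13490 + 0.010471) = 1/1.1454 = 0.8731

α₁ = 0.873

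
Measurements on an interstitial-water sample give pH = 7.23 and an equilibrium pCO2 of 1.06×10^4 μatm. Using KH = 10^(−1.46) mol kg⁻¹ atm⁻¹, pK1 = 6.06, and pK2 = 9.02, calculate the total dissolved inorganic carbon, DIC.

[CO2*] = KH · pCO2 = 10^(−1.46) × 1.06×10^4×10^-6 = 3.675×10^-4 mol/kg
α₀ = 1/(1 + K1/[H⁺] + K1K2/[H⁺]²) = 1/(1 + 10^+1.17 + 10^-0.62) = 0.06238
DIC = [CO2*]/α₀ = 3.675×10^-4 / 0.06238 = 5.89 mmol/kg

DIC = 5.89 mmol/kg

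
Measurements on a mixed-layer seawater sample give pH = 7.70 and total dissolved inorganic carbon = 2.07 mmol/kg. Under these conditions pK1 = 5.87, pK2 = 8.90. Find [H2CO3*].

α₀ = 1 / (1 + K1/[H⁺] + K1K2/[H⁺]²) = 1 / (1 + 10^+1.83 + 10^+0.63)
   = 1 / (1 + 67.608 + 4.2658) = 1/72.874 = 0.01372
[CO2*] = α₀ × DIC = 0.01372 × 2.07 = 0.0284 mmol/kg

[CO2*] = 0.0284 mmol/kg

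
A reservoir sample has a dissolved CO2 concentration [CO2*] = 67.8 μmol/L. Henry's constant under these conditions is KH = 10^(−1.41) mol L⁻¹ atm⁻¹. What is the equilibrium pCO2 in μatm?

pCO2 = 1740 μatm

KH = 10^(−1.41) = 3.890×10^-2 mol L⁻¹ atm⁻¹
pCO2 = [CO2*]/KH = 67.8×10^-6 / 3.890×10^-2 = 1.74×10^-3 atm = 1740 μatm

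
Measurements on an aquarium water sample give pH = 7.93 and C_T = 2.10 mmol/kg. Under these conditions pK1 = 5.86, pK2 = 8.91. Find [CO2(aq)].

α₀ = 1 / (1 + K1/[H⁺] + K1K2/[H⁺]²) = 1 / (1 + 10^+2.07 + 10^+1.09)
   = 1 / (1 + 117.49 + 12.303) = 1/130.79 = 0.007646
[CO2*] = α₀ × DIC = 0.007646 × 2.10 = 0.0161 mmol/kg = 16.1 μmol/kg

[CO2*] = 16.1 μmol/kg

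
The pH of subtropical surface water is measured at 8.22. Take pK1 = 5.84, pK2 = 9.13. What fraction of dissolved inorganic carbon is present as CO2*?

α₀ = 1 / (1 + K1/[H⁺] + K1K2/[H⁺]²) = 1 / (1 + 10^+2.38 + 10^+1.47)
   = 1 / (1 + 239.88 + 29.512) = 1/270.40 = 0.003698

α₀ = 0.00370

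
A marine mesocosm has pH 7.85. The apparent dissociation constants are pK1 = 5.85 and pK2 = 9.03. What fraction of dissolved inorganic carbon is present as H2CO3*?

α₀ = 1 / (1 + K1/[H⁺] + K1K2/[H⁺]²) = 1 / (1 + 10^+2.00 + 10^+0.82)
   = 1 / (1 + 100.00 + 6.6069) = 1/107.61 = 0.009293

α₀ = 0.00929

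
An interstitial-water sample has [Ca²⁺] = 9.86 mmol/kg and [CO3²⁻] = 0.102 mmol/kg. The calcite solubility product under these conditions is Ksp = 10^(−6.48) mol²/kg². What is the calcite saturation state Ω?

Ω = 3.04

Ksp = 10^(−6.48) = 3.311×10^-7
Ω = [Ca²⁺][CO3²⁻]/Ksp = (9.86×10^-3)(0.102×10^-3) / 3.311×10^-7 = 3.04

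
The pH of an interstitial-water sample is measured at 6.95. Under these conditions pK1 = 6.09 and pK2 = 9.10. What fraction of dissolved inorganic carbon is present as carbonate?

α₂ = 1 / (1 + [H⁺]/K2 + [H⁺]²/(K1K2)) = 1 / (1 + 10^+2.15 + 10^+1.29)
   = 1 / (1 + 141.25 + 19.498) = 1/161.75 = 0.006182

α₂ = 0.00618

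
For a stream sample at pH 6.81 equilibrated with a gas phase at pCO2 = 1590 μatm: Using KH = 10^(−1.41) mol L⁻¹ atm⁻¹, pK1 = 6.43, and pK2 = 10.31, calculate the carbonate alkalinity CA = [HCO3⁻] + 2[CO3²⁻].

CA = 0.148 mmol/L

[CO2*] = KH · pCO2 = 10^(−1.41) × 1590×10^-6 = 6.186×10^-5 mol/L
α₀ = 1/(1 + K1/[H⁺] + K1K2/[H⁺]²) = 1/(1 + 10^+0.38 + 10^-3.12) = 0.2942
DIC = [CO2*]/α₀ = 6.186×10^-5 / 0.2942 = 0.2103 mmol/L
CA = (α₁ + 2α₂)·DIC = (0.7056 + 2×0.0002231) × 0.2103 = 0.148 mmol/L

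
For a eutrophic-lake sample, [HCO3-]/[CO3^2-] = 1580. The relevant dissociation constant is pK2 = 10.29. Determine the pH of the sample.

pH = 7.09

From K2 = [H⁺][CO3^2-]/[HCO3-]:  pH = pK2 − log₁₀([HCO3-]/[CO3^2-])
log₁₀(1580) = +3.199
pH = 10.29 − (+3.199) = 7.09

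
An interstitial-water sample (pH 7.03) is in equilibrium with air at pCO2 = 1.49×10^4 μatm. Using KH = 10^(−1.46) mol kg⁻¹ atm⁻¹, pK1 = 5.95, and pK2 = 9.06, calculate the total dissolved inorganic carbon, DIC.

DIC = 6.79 mmol/kg

[CO2*] = KH · pCO2 = 10^(−1.46) × 1.49×10^4×10^-6 = 5.166×10^-4 mol/kg
α₀ = 1/(1 + K1/[H⁺] + K1K2/[H⁺]²) = 1/(1 + 10^+1.08 + 10^-0.95) = 0.07613
DIC = [CO2*]/α₀ = 5.166×10^-4 / 0.07613 = 6.79 mmol/kg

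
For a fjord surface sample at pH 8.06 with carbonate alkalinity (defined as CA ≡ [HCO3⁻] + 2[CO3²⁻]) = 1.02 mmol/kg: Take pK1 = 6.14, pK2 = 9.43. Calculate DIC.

DIC = 0.991 mmol/kg

CA = [HCO3⁻] + 2[CO3²⁻] = (α₁ + 2α₂)·DIC
At pH 8.06: [H⁺]/K1 = 10^-1.92 = 0.012023, K2/[H⁺] = 10^-1.37 = 0.042658
α₁ = 1/(1 + 0.012023 + 0.042658) = 1/1.0547 = 0.9482; α₂ = α₁·K2/[H⁺] = 0.04045
α₁ + 2α₂ = 1.0290
DIC = CA / (α₁ + 2α₂) = 1.02 / 1.0290 = 0.991 mmol/kg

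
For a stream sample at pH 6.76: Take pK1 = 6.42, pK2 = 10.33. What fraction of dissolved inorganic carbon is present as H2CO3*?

α₀ = 1 / (1 + K1/[H⁺] + K1K2/[H⁺]²) = 1 / (1 + 10^+0.34 + 10^-3.23)
   = 1 / (1 + 2.1878 + 0.00058884) = 1/3.1884 = 0.3136

α₀ = 0.314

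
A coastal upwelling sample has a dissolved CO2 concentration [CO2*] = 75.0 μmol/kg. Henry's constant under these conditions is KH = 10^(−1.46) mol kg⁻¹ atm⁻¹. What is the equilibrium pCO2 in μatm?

pCO2 = 2160 μatm

KH = 10^(−1.46) = 3.467×10^-2 mol kg⁻¹ atm⁻¹
pCO2 = [CO2*]/KH = 75.0×10^-6 / 3.467×10^-2 = 2.16×10^-3 atm = 2160 μatm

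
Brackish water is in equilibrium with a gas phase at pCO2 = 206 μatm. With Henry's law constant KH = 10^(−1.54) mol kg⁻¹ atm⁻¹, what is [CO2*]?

[CO2*] = 5.94 μmol/kg

KH = 10^(−1.54) = 2.884×10^-2 mol kg⁻¹ atm⁻¹
[CO2*] = KH · pCO2 = 2.884×10^-2 × 206×10^-6 atm = 5.94×10^-6 mol/kg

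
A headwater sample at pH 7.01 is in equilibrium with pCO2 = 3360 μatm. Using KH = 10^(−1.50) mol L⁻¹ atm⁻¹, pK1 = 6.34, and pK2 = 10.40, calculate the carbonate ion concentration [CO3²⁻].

[CO3²⁻] = 0.202 μmol/L

[CO2*] = KH · pCO2 = 10^(−1.50) × 3360×10^-6 = 1.063×10^-4 mol/L
α₀ = 1/(1 + K1/[H⁺] + K1K2/[H⁺]²) = 1/(1 + 10^+0.67 + 10^-2.72) = 0.1761
DIC = [CO2*]/α₀ = 1.063×10^-4 / 0.1761 = 0.6034 mmol/L
[CO3²⁻] = α₂·DIC; α₂ = 0.0003355, so [CO3²⁻] = 0.0003355 × 0.6034 = 0.000202 mmol/L = 0.202 μmol/L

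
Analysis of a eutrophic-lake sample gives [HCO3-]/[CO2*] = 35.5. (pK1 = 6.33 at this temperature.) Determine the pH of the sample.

pH = 7.88

From K1 = [H⁺][HCO3-]/[CO2*]:  pH = pK1 + log₁₀([HCO3-]/[CO2*])
log₁₀(35.5) = +1.550
pH = 6.33 + (+1.550) = 7.88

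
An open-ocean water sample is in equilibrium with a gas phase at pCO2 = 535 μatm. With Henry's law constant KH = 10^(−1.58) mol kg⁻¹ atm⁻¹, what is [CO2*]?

[CO2*] = 14.1 μmol/kg

KH = 10^(−1.58) = 2.630×10^-2 mol kg⁻¹ atm⁻¹
[CO2*] = KH · pCO2 = 2.630×10^-2 × 535×10^-6 atm = 1.41×10^-5 mol/kg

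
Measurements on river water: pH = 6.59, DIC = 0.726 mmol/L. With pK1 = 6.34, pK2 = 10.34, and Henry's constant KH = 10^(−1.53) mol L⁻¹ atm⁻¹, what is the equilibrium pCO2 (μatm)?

pCO2 = 8850 μatm

α₀ = 1 / (1 + K1/[H⁺] + K1K2/[H⁺]²) = 1 / (1 + 10^+0.25 + 10^-3.50)
   = 1 / (1 + 1.7783 + 0.00031623) = 1/2.7786 = 0.3599
[CO2*] = α₀ × DIC = 0.3599 × 0.726 = 0.2613 mmol/L
pCO2 = [CO2*]/KH = 2.613×10^-4 / 2.951×10^-2 = 8850 μatm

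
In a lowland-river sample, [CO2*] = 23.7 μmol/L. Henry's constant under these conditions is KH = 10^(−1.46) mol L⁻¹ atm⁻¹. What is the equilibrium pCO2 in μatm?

KH = 10^(−1.46) = 3.467×10^-2 mol L⁻¹ atm⁻¹
pCO2 = [CO2*]/KH = 23.7×10^-6 / 3.467×10^-2 = 6.84×10^-4 atm = 684 μatm

pCO2 = 684 μatm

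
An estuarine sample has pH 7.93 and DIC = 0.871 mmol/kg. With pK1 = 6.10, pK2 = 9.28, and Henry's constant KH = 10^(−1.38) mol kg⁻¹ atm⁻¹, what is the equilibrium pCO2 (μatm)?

α₀ = 1 / (1 + K1/[H⁺] + K1K2/[H⁺]²) = 1 / (1 + 10^+1.83 + 10^+0.48)
   = 1 / (1 + 67.608 + 3.0200) = 1/71.628 = 0.01396
[CO2*] = α₀ × DIC = 0.01396 × 0.871 = 0.01216 mmol/kg = 12.16 μmol/kg
pCO2 = [CO2*]/KH = 1.216×10^-5 / 4.169×10^-2 = 292 μatm

pCO2 = 292 μatm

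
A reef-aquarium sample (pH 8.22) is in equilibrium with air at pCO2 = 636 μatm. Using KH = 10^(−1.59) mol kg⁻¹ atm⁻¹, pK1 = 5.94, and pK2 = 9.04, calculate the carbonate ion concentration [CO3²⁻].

[CO3²⁻] = 0.471 mmol/kg

[CO2*] = KH · pCO2 = 10^(−1.59) × 636×10^-6 = 1.635×10^-5 mol/kg
α₀ = 1/(1 + K1/[H⁺] + K1K2/[H⁺]²) = 1/(1 + 10^+2.28 + 10^+1.46) = 0.004537
DIC = [CO2*]/α₀ = 1.635×10^-5 / 0.004537 = 3.603 mmol/kg
[CO3²⁻] = α₂·DIC; α₂ = 0.1309, so [CO3²⁻] = 0.1309 × 3.603 = 0.471 mmol/kg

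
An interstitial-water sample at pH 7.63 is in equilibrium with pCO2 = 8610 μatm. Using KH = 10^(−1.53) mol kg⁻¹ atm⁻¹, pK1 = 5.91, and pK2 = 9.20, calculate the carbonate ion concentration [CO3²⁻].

[CO2*] = KH · pCO2 = 10^(−1.53) × 8610×10^-6 = 2.541×10^-4 mol/kg
α₀ = 1/(1 + K1/[H⁺] + K1K2/[H⁺]²) = 1/(1 + 10^+1.72 + 10^+0.15) = 0.01822
DIC = [CO2*]/α₀ = 2.541×10^-4 / 0.01822 = 13.95 mmol/kg
[CO3²⁻] = α₂·DIC; α₂ = 0.02573, so [CO3²⁻] = 0.02573 × 13.95 = 0.359 mmol/kg

[CO3²⁻] = 0.359 mmol/kg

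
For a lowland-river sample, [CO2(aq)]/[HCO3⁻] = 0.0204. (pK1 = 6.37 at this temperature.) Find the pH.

From K1 = [H⁺][HCO3⁻]/[CO2(aq)]:  pH = pK1 − log₁₀([CO2(aq)]/[HCO3⁻])
log₁₀(0.0204) = -1.690
pH = 6.37 − (-1.690) = 8.06

pH = 8.06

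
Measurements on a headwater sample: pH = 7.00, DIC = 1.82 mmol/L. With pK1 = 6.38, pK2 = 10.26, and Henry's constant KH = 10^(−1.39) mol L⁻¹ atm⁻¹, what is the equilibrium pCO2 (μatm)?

pCO2 = 8640 μatm

α₀ = 1 / (1 + K1/[H⁺] + K1K2/[H⁺]²) = 1 / (1 + 10^+0.62 + 10^-2.64)
   = 1 / (1 + 4.1687 + 0.0022909) = 1/5.1710 = 0.1934
[CO2*] = α₀ × DIC = 0.1934 × 1.82 = 0.3520 mmol/L
pCO2 = [CO2*]/KH = 3.520×10^-4 / 4.074×10^-2 = 8640 μatm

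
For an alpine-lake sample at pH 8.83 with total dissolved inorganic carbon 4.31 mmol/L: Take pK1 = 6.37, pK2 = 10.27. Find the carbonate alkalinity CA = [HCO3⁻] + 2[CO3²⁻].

CA = 4.45 mmol/L

CA = [HCO3⁻] + 2[CO3²⁻] = (α₁ + 2α₂)·DIC
At pH 8.83: [H⁺]/K1 = 10^-2.46 = 0.0034674, K2/[H⁺] = 10^-1.44 = 0.036308
α₁ = 1/(1 + 0.0034674 + 0.036308) = 1/1.0398 = 0.9617; α₂ = α₁·K2/[H⁺] = 0.03492
α₁ + 2α₂ = 1.0316
CA = 1.0316 × 4.31 = 4.45 mmol/L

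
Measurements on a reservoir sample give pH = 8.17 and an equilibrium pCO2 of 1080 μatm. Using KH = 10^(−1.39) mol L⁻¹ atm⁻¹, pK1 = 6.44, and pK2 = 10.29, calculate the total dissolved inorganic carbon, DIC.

DIC = 2.42 mmol/L

[CO2*] = KH · pCO2 = 10^(−1.39) × 1080×10^-6 = 4.400×10^-5 mol/L
α₀ = 1/(1 + K1/[H⁺] + K1K2/[H⁺]²) = 1/(1 + 10^+1.73 + 10^-0.39) = 0.01815
DIC = [CO2*]/α₀ = 4.400×10^-5 / 0.01815 = 2.42 mmol/L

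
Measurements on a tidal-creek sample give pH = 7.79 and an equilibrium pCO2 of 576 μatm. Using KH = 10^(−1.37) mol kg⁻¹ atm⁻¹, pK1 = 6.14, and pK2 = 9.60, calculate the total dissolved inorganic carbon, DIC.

DIC = 1.14 mmol/kg

[CO2*] = KH · pCO2 = 10^(−1.37) × 576×10^-6 = 2.457×10^-5 mol/kg
α₀ = 1/(1 + K1/[H⁺] + K1K2/[H⁺]²) = 1/(1 + 10^+1.65 + 10^-0.16) = 0.02157
DIC = [CO2*]/α₀ = 2.457×10^-5 / 0.02157 = 1.14 mmol/kg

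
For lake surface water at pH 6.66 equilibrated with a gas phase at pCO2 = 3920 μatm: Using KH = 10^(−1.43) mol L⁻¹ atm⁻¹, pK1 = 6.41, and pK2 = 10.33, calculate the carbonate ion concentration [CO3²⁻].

[CO3²⁻] = 0.0554 μmol/L

[CO2*] = KH · pCO2 = 10^(−1.43) × 3920×10^-6 = 1.456×10^-4 mol/L
α₀ = 1/(1 + K1/[H⁺] + K1K2/[H⁺]²) = 1/(1 + 10^+0.25 + 10^-3.42) = 0.3599
DIC = [CO2*]/α₀ = 1.456×10^-4 / 0.3599 = 0.4047 mmol/L
[CO3²⁻] = α₂·DIC; α₂ = 0.0001368, so [CO3²⁻] = 0.0001368 × 0.4047 = 5.54×10^-5 mmol/L = 0.0554 μmol/L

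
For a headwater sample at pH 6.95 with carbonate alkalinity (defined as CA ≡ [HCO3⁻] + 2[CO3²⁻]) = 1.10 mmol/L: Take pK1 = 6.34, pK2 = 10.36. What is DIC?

DIC = 1.37 mmol/L

CA = [HCO3⁻] + 2[CO3²⁻] = (α₁ + 2α₂)·DIC
At pH 6.95: [H⁺]/K1 = 10^-0.61 = 0.24547, K2/[H⁺] = 10^-3.41 = 0.00038905
α₁ = 1/(1 + 0.24547 + 0.00038905) = 1/1.2459 = 0.8027; α₂ = α₁·K2/[H⁺] = 0.0003123
α₁ + 2α₂ = 0.8033
DIC = CA / (α₁ + 2α₂) = 1.10 / 0.8033 = 1.37 mmol/L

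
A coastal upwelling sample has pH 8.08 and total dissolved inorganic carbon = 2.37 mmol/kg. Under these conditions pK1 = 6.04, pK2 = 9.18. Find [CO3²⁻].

α₂ = 1 / (1 + [H⁺]/K2 + [H⁺]²/(K1K2)) = 1 / (1 + 10^+1.10 + 10^-0.94)
   = 1 / (1 + 12.589 + 0.11482) = 1/13.704 = 0.07297
[CO3²⁻] = α₂ × DIC = 0.07297 × 2.37 = 0.173 mmol/kg

[CO3²⁻] = 0.173 mmol/kg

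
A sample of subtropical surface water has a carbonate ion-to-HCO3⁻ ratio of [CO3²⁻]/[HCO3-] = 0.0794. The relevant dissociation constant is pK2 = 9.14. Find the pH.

From K2 = [H⁺][CO3²⁻]/[HCO3-]:  pH = pK2 + log₁₀([CO3²⁻]/[HCO3-])
log₁₀(0.0794) = -1.100
pH = 9.14 + (-1.100) = 8.04

pH = 8.04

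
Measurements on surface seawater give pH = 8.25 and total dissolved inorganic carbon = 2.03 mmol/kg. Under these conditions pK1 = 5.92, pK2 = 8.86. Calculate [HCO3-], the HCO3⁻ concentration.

α₁ = 1 / (1 + [H⁺]/K1 + K2/[H⁺]) = 1 / (1 + 10^-2.33 + 10^-0.61)
   = 1 / (1 + 0.0046774 + 0.24547) = 1/1.2501 = 0.7999
[HCO3⁻] = α₁ × DIC = 0.7999 × 2.03 = 1.62 mmol/kg

[HCO3⁻] = 1.62 mmol/kg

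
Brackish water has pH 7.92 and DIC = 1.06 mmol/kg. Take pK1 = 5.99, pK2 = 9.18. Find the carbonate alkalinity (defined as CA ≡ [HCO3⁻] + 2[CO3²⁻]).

CA = [HCO3⁻] + 2[CO3²⁻] = (α₁ + 2α₂)·DIC
At pH 7.92: [H⁺]/K1 = 10^-1.93 = 0.011749, K2/[H⁺] = 10^-1.26 = 0.054954
α₁ = 1/(1 + 0.011749 + 0.054954) = 1/1.0667 = 0.9375; α₂ = α₁·K2/[H⁺] = 0.05152
α₁ + 2α₂ = 1.0405
CA = 1.0405 × 1.06 = 1.10 mmol/kg

CA = 1.10 mmol/kg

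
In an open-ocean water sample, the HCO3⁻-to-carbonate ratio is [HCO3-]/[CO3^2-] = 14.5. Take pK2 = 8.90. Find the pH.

pH = 7.74

From K2 = [H⁺][CO3^2-]/[HCO3-]:  pH = pK2 − log₁₀([HCO3-]/[CO3^2-])
log₁₀(14.5) = +1.161
pH = 8.90 − (+1.161) = 7.74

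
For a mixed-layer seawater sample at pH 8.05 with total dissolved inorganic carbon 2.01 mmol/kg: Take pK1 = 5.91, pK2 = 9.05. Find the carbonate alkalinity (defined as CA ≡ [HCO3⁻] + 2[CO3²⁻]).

CA = [HCO3⁻] + 2[CO3²⁻] = (α₁ + 2α₂)·DIC
At pH 8.05: [H⁺]/K1 = 10^-2.14 = 0.0072444, K2/[H⁺] = 10^-1.00 = 0.10000
α₁ = 1/(1 + 0.0072444 + 0.10000) = 1/1.1072 = 0.9031; α₂ = α₁·K2/[H⁺] = 0.09031
α₁ + 2α₂ = 1.0838
CA = 1.0838 × 2.01 = 2.18 mmol/kg

CA = 2.18 mmol/kg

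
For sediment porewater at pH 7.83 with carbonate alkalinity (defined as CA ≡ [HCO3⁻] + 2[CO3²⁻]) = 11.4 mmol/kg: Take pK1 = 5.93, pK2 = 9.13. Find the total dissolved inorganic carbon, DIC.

DIC = 11.0 mmol/kg

CA = [HCO3⁻] + 2[CO3²⁻] = (α₁ + 2α₂)·DIC
At pH 7.83: [H⁺]/K1 = 10^-1.90 = 0.012589, K2/[H⁺] = 10^-1.30 = 0.050119
α₁ = 1/(1 + 0.012589 + 0.050119) = 1/1.0627 = 0.9410; α₂ = α₁·K2/[H⁺] = 0.04716
α₁ + 2α₂ = 1.0353
DIC = CA / (α₁ + 2α₂) = 11.4 / 1.0353 = 11.0 mmol/kg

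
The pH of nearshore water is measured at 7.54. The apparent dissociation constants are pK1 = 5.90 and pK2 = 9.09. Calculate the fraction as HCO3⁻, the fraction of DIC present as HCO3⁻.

α₁ = 0.951

α₁ = 1 / (1 + [H⁺]/K1 + K2/[H⁺]) = 1 / (1 + 10^-1.64 + 10^-1.55)
   = 1 / (1 + 0.022909 + 0.028184) = 1/1.0511 = 0.9514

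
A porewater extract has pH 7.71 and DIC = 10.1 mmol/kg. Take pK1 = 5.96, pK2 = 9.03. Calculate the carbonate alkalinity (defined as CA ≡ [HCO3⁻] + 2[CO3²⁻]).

CA = 10.4 mmol/kg

CA = [HCO3⁻] + 2[CO3²⁻] = (α₁ + 2α₂)·DIC
At pH 7.71: [H⁺]/K1 = 10^-1.75 = 0.017783, K2/[H⁺] = 10^-1.32 = 0.047863
α₁ = 1/(1 + 0.017783 + 0.047863) = 1/1.0656 = 0.9384; α₂ = α₁·K2/[H⁺] = 0.04491
α₁ + 2α₂ = 1.0282
CA = 1.0282 × 10.1 = 10.4 mmol/kg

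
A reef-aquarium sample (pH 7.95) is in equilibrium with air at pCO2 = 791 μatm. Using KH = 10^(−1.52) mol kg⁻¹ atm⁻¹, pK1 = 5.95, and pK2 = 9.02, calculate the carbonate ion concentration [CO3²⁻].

[CO3²⁻] = 0.203 mmol/kg

[CO2*] = KH · pCO2 = 10^(−1.52) × 791×10^-6 = 2.389×10^-5 mol/kg
α₀ = 1/(1 + K1/[H⁺] + K1K2/[H⁺]²) = 1/(1 + 10^+2.00 + 10^+0.93) = 0.009131
DIC = [CO2*]/α₀ = 2.389×10^-5 / 0.009131 = 2.616 mmol/kg
[CO3²⁻] = α₂·DIC; α₂ = 0.07772, so [CO3²⁻] = 0.07772 × 2.616 = 0.203 mmol/kg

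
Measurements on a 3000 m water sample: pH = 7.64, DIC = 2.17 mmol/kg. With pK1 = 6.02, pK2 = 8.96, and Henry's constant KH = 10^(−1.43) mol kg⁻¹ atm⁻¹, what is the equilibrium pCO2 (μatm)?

pCO2 = 1310 μatm

α₀ = 1 / (1 + K1/[H⁺] + K1K2/[H⁺]²) = 1 / (1 + 10^+1.62 + 10^+0.30)
   = 1 / (1 + 41.687 + 1.9953) = 1/44.682 = 0.02238
[CO2*] = α₀ × DIC = 0.02238 × 2.17 = 0.04857 mmol/kg
pCO2 = [CO2*]/KH = 4.857×10^-5 / 3.715×10^-2 = 1310 μatm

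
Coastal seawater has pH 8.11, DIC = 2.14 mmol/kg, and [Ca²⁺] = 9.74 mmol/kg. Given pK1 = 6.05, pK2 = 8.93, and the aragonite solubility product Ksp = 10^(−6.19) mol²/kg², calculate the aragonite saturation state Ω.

α₂ = 1 / (1 + [H⁺]/K2 + [H⁺]²/(K1K2)) = 1 / (1 + 10^+0.82 + 10^-1.24)
   = 1 / (1 + 6.6069 + 0.057544) = 1/7.6645 = 0.1305
[CO3²⁻] = α₂ × DIC = 0.1305 × 2.14 = 0.2792 mmol/kg
Ksp = 10^(−6.19) = 6.457×10^-7
Ω = [Ca²⁺][CO3²⁻]/Ksp = (9.74×10^-3)(2.792×10^-4) / 6.457×10^-7 = 4.21

Ω = 4.21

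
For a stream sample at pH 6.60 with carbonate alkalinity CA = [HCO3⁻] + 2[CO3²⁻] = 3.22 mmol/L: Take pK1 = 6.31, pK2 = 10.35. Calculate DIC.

CA = [HCO3⁻] + 2[CO3²⁻] = (α₁ + 2α₂)·DIC
At pH 6.60: [H⁺]/K1 = 10^-0.29 = 0.51286, K2/[H⁺] = 10^-3.75 = 0.00017783
α₁ = 1/(1 + 0.51286 + 0.00017783) = 1/1.5130 = 0.6609; α₂ = α₁·K2/[H⁺] = 0.0001175
α₁ + 2α₂ = 0.6612
DIC = CA / (α₁ + 2α₂) = 3.22 / 0.6612 = 4.87 mmol/L

DIC = 4.87 mmol/L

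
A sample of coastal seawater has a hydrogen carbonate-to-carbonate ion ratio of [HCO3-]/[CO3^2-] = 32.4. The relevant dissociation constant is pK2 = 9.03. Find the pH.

From K2 = [H⁺][CO3^2-]/[HCO3-]:  pH = pK2 − log₁₀([HCO3-]/[CO3^2-])
log₁₀(32.4) = +1.511
pH = 9.03 − (+1.511) = 7.52

pH = 7.52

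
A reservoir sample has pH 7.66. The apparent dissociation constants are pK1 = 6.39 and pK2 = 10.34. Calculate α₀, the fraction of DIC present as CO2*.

α₀ = 0.0509

α₀ = 1 / (1 + K1/[H⁺] + K1K2/[H⁺]²) = 1 / (1 + 10^+1.27 + 10^-1.41)
   = 1 / (1 + 18.621 + 0.038905) = 1/19.660 = 0.05087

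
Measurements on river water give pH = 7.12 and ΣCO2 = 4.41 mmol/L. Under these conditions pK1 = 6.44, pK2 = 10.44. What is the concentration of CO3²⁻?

α₂ = 1 / (1 + [H⁺]/K2 + [H⁺]²/(K1K2)) = 1 / (1 + 10^+3.32 + 10^+2.64)
   = 1 / (1 + 2089.3 + 436.52) = 1/2526.8 = 0.0003958
[CO3²⁻] = α₂ × DIC = 0.0003958 × 4.41 = 0.00175 mmol/L = 1.75 μmol/L

[CO3²⁻] = 1.75 μmol/L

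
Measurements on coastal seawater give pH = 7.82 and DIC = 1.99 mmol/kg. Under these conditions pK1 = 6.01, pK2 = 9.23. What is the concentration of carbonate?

[CO3²⁻] = 0.0734 mmol/kg

α₂ = 1 / (1 + [H⁺]/K2 + [H⁺]²/(K1K2)) = 1 / (1 + 10^+1.41 + 10^-0.40)
   = 1 / (1 + 25.704 + 0.39811) = 1/27.102 = 0.03690
[CO3²⁻] = α₂ × DIC = 0.03690 × 1.99 = 0.0734 mmol/kg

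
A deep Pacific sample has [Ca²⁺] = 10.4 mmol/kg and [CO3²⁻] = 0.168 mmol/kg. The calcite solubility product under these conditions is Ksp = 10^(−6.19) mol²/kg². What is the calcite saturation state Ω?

Ω = 2.71

Ksp = 10^(−6.19) = 6.457×10^-7
Ω = [Ca²⁺][CO3²⁻]/Ksp = (10.4×10^-3)(0.168×10^-3) / 6.457×10^-7 = 2.71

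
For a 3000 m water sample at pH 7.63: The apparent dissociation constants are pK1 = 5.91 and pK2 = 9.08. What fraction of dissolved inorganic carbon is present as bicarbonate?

α₁ = 0.948

α₁ = 1 / (1 + [H⁺]/K1 + K2/[H⁺]) = 1 / (1 + 10^-1.72 + 10^-1.45)
   = 1 / (1 + 0.019055 + 0.035481) = 1/1.0545 = 0.9483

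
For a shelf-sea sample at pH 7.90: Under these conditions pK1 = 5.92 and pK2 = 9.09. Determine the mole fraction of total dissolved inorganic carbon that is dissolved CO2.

α₀ = 1 / (1 + K1/[H⁺] + K1K2/[H⁺]²) = 1 / (1 + 10^+1.98 + 10^+0.79)
   = 1 / (1 + 95.499 + 6.1660) = 1/102.67 = 0.009740

α₀ = 0.00974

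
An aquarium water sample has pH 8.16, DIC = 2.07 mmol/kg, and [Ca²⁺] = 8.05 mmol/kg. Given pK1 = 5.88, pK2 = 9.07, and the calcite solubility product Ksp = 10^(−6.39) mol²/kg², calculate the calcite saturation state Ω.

Ω = 4.46

α₂ = 1 / (1 + [H⁺]/K2 + [H⁺]²/(K1K2)) = 1 / (1 + 10^+0.91 + 10^-1.37)
   = 1 / (1 + 8.1283 + 0.042658) = 1/9.1710 = 0.1090
[CO3²⁻] = α₂ × DIC = 0.1090 × 2.07 = 0.2257 mmol/kg
Ksp = 10^(−6.39) = 4.074×10^-7
Ω = [Ca²⁺][CO3²⁻]/Ksp = (8.05×10^-3)(2.257×10^-4) / 4.074×10^-7 = 4.46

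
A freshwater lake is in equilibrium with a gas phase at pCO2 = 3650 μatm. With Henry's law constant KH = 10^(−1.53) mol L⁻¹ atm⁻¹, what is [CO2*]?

KH = 10^(−1.53) = 2.951×10^-2 mol L⁻¹ atm⁻¹
[CO2*] = KH · pCO2 = 2.951×10^-2 × 3650×10^-6 atm = 1.08×10^-4 mol/L

[CO2*] = 108 μmol/L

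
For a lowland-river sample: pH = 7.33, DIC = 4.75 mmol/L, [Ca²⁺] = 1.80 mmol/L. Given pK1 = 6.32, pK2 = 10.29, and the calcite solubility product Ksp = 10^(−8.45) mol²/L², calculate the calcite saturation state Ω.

Ω = 2.40

α₂ = 1 / (1 + [H⁺]/K2 + [H⁺]²/(K1K2)) = 1 / (1 + 10^+2.96 + 10^+1.95)
   = 1 / (1 + 912.01 + 89.125) = 1/1002.1 = 0.0009979
[CO3²⁻] = α₂ × DIC = 0.0009979 × 4.75 = 0.004740 mmol/L = 4.740 μmol/L
Ksp = 10^(−8.45) = 3.548×10^-9
Ω = [Ca²⁺][CO3²⁻]/Ksp = (1.80×10^-3)(4.740×10^-6) / 3.548×10^-9 = 2.40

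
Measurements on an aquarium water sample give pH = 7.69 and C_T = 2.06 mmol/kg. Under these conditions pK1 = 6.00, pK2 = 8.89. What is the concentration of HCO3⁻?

[HCO3⁻] = 1.90 mmol/kg

α₁ = 1 / (1 + [H⁺]/K1 + K2/[H⁺]) = 1 / (1 + 10^-1.69 + 10^-1.20)
   = 1 / (1 + 0.020417 + 0.063096) = 1/1.0835 = 0.9229
[HCO3⁻] = α₁ × DIC = 0.9229 × 2.06 = 1.90 mmol/kg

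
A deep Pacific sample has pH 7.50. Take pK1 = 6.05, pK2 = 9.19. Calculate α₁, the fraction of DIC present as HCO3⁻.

α₁ = 1 / (1 + [H⁺]/K1 + K2/[H⁺]) = 1 / (1 + 10^-1.45 + 10^-1.69)
   = 1 / (1 + 0.035481 + 0.020417) = 1/1.0559 = 0.9471

α₁ = 0.947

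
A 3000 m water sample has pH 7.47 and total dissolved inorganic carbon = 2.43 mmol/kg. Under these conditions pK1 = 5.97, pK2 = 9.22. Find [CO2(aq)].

α₀ = 1 / (1 + K1/[H⁺] + K1K2/[H⁺]²) = 1 / (1 + 10^+1.50 + 10^-0.25)
   = 1 / (1 + 31.623 + 0.56234) = 1/33.185 = 0.03013
[CO2*] = α₀ × DIC = 0.03013 × 2.43 = 0.0732 mmol/kg

[CO2*] = 0.0732 mmol/kg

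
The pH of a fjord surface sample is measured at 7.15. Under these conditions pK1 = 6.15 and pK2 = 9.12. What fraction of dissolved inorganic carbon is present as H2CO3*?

α₀ = 0.0900

α₀ = 1 / (1 + K1/[H⁺] + K1K2/[H⁺]²) = 1 / (1 + 10^+1.00 + 10^-0.97)
   = 1 / (1 + 10.000 + 0.10715) = 1/11.107 = 0.09003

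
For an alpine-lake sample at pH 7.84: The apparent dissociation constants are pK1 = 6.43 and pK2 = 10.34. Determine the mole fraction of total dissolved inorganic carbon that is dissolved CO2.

α₀ = 1 / (1 + K1/[H⁺] + K1K2/[H⁺]²) = 1 / (1 + 10^+1.41 + 10^-1.09)
   = 1 / (1 + 25.704 + 0.081283) = 1/26.785 = 0.03733

α₀ = 0.0373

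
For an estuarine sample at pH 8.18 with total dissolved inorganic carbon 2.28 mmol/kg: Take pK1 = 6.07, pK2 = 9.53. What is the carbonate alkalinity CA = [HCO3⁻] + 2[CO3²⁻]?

CA = [HCO3⁻] + 2[CO3²⁻] = (α₁ + 2α₂)·DIC
At pH 8.18: [H⁺]/K1 = 10^-2.11 = 0.0077625, K2/[H⁺] = 10^-1.35 = 0.044668
α₁ = 1/(1 + 0.0077625 + 0.044668) = 1/1.0524 = 0.9502; α₂ = α₁·K2/[H⁺] = 0.04244
α₁ + 2α₂ = 1.0351
CA = 1.0351 × 2.28 = 2.36 mmol/kg

CA = 2.36 mmol/kg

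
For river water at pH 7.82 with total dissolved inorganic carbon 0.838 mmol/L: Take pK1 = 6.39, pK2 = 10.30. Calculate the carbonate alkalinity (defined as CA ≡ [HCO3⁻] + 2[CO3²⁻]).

CA = [HCO3⁻] + 2[CO3²⁻] = (α₁ + 2α₂)·DIC
At pH 7.82: [H⁺]/K1 = 10^-1.43 = 0.037154, K2/[H⁺] = 10^-2.48 = 0.0033113
α₁ = 1/(1 + 0.037154 + 0.0033113) = 1/1.0405 = 0.9611; α₂ = α₁·K2/[H⁺] = 0.003183
α₁ + 2α₂ = 0.9675
CA = 0.9675 × 0.838 = 0.811 mmol/L

CA = 0.811 mmol/L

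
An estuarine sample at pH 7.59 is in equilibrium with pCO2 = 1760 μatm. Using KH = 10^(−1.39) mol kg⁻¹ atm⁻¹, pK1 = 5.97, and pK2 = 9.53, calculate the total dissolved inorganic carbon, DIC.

[CO2*] = KH · pCO2 = 10^(−1.39) × 1760×10^-6 = 7.170×10^-5 mol/kg
α₀ = 1/(1 + K1/[H⁺] + K1K2/[H⁺]²) = 1/(1 + 10^+1.62 + 10^-0.32) = 0.02317
DIC = [CO2*]/α₀ = 7.170×10^-5 / 0.02317 = 3.09 mmol/kg

DIC = 3.09 mmol/kg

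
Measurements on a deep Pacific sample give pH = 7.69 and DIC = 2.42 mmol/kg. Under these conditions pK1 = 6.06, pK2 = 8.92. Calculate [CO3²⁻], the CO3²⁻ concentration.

α₂ = 1 / (1 + [H⁺]/K2 + [H⁺]²/(K1K2)) = 1 / (1 + 10^+1.23 + 10^-0.40)
   = 1 / (1 + 16.982 + 0.39811) = 1/18.381 = 0.05441
[CO3²⁻] = α₂ × DIC = 0.05441 × 2.42 = 0.132 mmol/kg

[CO3²⁻] = 0.132 mmol/kg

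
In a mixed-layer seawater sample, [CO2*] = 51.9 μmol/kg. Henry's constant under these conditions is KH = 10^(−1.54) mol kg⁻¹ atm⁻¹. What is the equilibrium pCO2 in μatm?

KH = 10^(−1.54) = 2.884×10^-2 mol kg⁻¹ atm⁻¹
pCO2 = [CO2*]/KH = 51.9×10^-6 / 2.884×10^-2 = 1.80×10^-3 atm = 1800 μatm

pCO2 = 1800 μatm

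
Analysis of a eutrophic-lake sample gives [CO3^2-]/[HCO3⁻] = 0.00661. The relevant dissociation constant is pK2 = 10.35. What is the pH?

pH = 8.17

From K2 = [H⁺][CO3^2-]/[HCO3⁻]:  pH = pK2 + log₁₀([CO3^2-]/[HCO3⁻])
log₁₀(0.00661) = -2.180
pH = 10.35 + (-2.180) = 8.17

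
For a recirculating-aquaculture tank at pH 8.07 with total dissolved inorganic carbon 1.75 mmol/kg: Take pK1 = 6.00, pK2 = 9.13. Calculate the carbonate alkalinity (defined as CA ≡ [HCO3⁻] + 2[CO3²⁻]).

CA = [HCO3⁻] + 2[CO3²⁻] = (α₁ + 2α₂)·DIC
At pH 8.07: [H⁺]/K1 = 10^-2.07 = 0.0085114, K2/[H⁺] = 10^-1.06 = 0.087096
α₁ = 1/(1 + 0.0085114 + 0.087096) = 1/1.0956 = 0.9127; α₂ = α₁·K2/[H⁺] = 0.07950
α₁ + 2α₂ = 1.0717
CA = 1.0717 × 1.75 = 1.88 mmol/kg

CA = 1.88 mmol/kg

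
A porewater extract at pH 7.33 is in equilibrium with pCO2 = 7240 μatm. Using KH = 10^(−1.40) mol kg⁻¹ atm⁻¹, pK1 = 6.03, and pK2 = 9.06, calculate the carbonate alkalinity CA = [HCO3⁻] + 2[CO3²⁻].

CA = 5.97 mmol/kg

[CO2*] = KH · pCO2 = 10^(−1.40) × 7240×10^-6 = 2.882×10^-4 mol/kg
α₀ = 1/(1 + K1/[H⁺] + K1K2/[H⁺]²) = 1/(1 + 10^+1.30 + 10^-0.43) = 0.04690
DIC = [CO2*]/α₀ = 2.882×10^-4 / 0.04690 = 6.146 mmol/kg
CA = (α₁ + 2α₂)·DIC = (0.9357 + 2×0.01742) × 6.146 = 5.97 mmol/kg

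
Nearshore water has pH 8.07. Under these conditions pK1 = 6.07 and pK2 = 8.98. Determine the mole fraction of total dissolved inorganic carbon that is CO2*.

α₀ = 1 / (1 + K1/[H⁺] + K1K2/[H⁺]²) = 1 / (1 + 10^+2.00 + 10^+1.09)
   = 1 / (1 + 100.00 + 12.303) = 1/113.30 = 0.008826

α₀ = 0.00883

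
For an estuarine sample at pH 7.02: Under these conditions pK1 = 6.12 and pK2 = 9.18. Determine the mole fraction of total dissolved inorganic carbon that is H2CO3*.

α₀ = 1 / (1 + K1/[H⁺] + K1K2/[H⁺]²) = 1 / (1 + 10^+0.90 + 10^-1.26)
   = 1 / (1 + 7.9433 + 0.054954) = 1/8.9982 = 0.1111

α₀ = 0.111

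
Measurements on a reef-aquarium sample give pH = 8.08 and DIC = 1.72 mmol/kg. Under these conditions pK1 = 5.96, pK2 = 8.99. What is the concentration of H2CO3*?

α₀ = 1 / (1 + K1/[H⁺] + K1K2/[H⁺]²) = 1 / (1 + 10^+2.12 + 10^+1.21)
   = 1 / (1 + 131.83 + 16.218) = 1/149.04 = 0.006709
[CO2*] = α₀ × DIC = 0.006709 × 1.72 = 0.0115 mmol/kg = 11.5 μmol/kg

[CO2*] = 11.5 μmol/kg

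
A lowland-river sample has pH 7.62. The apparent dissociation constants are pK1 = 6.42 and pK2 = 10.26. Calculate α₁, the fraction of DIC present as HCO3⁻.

α₁ = 0.939

α₁ = 1 / (1 + [H⁺]/K1 + K2/[H⁺]) = 1 / (1 + 10^-1.20 + 10^-2.64)
   = 1 / (1 + 0.063096 + 0.0022909) = 1/1.0654 = 0.9386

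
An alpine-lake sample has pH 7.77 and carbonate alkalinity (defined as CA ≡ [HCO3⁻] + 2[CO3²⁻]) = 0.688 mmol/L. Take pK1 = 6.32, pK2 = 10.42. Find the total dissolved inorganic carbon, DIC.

CA = [HCO3⁻] + 2[CO3²⁻] = (α₁ + 2α₂)·DIC
At pH 7.77: [H⁺]/K1 = 10^-1.45 = 0.035481, K2/[H⁺] = 10^-2.65 = 0.0022387
α₁ = 1/(1 + 0.035481 + 0.0022387) = 1/1.0377 = 0.9637; α₂ = α₁·K2/[H⁺] = 0.002157
α₁ + 2α₂ = 0.9680
DIC = CA / (α₁ + 2α₂) = 0.688 / 0.9680 = 0.711 mmol/L

DIC = 0.711 mmol/L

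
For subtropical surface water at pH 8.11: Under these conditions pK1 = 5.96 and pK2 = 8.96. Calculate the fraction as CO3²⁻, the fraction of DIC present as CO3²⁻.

α₂ = 0.123

α₂ = 1 / (1 + [H⁺]/K2 + [H⁺]²/(K1K2)) = 1 / (1 + 10^+0.85 + 10^-1.30)
   = 1 / (1 + 7.0795 + 0.050119) = 1/8.1296 = 0.1230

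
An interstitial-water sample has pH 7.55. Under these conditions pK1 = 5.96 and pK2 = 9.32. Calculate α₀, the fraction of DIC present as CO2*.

α₀ = 0.0247

α₀ = 1 / (1 + K1/[H⁺] + K1K2/[H⁺]²) = 1 / (1 + 10^+1.59 + 10^-0.18)
   = 1 / (1 + 38.905 + 0.66069) = 1/40.565 = 0.02465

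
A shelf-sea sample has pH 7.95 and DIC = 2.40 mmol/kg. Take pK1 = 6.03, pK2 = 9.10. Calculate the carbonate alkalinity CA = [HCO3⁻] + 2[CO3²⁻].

CA = [HCO3⁻] + 2[CO3²⁻] = (α₁ + 2α₂)·DIC
At pH 7.95: [H⁺]/K1 = 10^-1.92 = 0.012023, K2/[H⁺] = 10^-1.15 = 0.070795
α₁ = 1/(1 + 0.012023 + 0.070795) = 1/1.0828 = 0.9235; α₂ = α₁·K2/[H⁺] = 0.06538
α₁ + 2α₂ = 1.0543
CA = 1.0543 × 2.40 = 2.53 mmol/kg

CA = 2.53 mmol/kg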